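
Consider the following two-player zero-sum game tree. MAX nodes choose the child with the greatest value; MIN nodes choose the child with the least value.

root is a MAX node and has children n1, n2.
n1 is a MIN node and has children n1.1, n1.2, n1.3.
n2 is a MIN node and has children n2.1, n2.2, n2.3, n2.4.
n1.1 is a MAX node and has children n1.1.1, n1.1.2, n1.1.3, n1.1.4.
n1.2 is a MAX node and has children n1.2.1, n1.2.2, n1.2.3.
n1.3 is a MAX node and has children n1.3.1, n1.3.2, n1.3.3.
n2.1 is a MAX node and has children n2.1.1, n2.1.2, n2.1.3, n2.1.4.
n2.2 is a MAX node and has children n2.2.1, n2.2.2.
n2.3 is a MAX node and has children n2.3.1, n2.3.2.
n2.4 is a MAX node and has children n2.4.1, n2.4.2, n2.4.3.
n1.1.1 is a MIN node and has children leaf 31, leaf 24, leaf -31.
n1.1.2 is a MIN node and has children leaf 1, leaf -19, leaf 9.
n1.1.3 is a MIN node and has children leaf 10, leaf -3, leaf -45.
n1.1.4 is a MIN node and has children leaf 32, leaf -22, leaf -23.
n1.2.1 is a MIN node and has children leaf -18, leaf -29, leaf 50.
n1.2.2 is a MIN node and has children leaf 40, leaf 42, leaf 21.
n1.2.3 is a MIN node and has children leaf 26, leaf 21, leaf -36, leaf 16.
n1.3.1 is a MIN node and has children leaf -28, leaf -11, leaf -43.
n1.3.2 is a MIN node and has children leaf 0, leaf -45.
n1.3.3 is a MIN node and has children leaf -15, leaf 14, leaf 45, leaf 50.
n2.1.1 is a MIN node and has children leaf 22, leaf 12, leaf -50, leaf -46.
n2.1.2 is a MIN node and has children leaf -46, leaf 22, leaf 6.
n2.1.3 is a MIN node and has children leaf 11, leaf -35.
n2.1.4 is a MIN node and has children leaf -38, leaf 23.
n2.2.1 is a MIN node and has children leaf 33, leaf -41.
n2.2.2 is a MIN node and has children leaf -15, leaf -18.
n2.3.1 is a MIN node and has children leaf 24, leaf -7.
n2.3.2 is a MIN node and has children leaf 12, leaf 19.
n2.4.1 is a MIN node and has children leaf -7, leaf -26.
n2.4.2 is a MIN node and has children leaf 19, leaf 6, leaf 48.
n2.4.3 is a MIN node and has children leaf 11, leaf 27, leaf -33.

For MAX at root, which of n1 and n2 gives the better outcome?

n1.1.1 (MIN): min(31, 24, -31) = -31
n1.1.2 (MIN): min(1, -19, 9) = -19
n1.1.3 (MIN): min(10, -3, -45) = -45
n1.1.4 (MIN): min(32, -22, -23) = -23
n1.1 (MAX): max(-31, -19, -45, -23) = -19
n1.2.1 (MIN): min(-18, -29, 50) = -29
n1.2.2 (MIN): min(40, 42, 21) = 21
n1.2.3 (MIN): min(26, 21, -36, 16) = -36
n1.2 (MAX): max(-29, 21, -36) = 21
n1.3.1 (MIN): min(-28, -11, -43) = -43
n1.3.2 (MIN): min(0, -45) = -45
n1.3.3 (MIN): min(-15, 14, 45, 50) = -15
n1.3 (MAX): max(-43, -45, -15) = -15
n1 (MIN): min(-19, 21, -15) = -19
n2.1.1 (MIN): min(22, 12, -50, -46) = -50
n2.1.2 (MIN): min(-46, 22, 6) = -46
n2.1.3 (MIN): min(11, -35) = -35
n2.1.4 (MIN): min(-38, 23) = -38
n2.1 (MAX): max(-50, -46, -35, -38) = -35
n2.2.1 (MIN): min(33, -41) = -41
n2.2.2 (MIN): min(-15, -18) = -18
n2.2 (MAX): max(-41, -18) = -18
n2.3.1 (MIN): min(24, -7) = -7
n2.3.2 (MIN): min(12, 19) = 12
n2.3 (MAX): max(-7, 12) = 12
n2.4.1 (MIN): min(-7, -26) = -26
n2.4.2 (MIN): min(19, 6, 48) = 6
n2.4.3 (MIN): min(11, 27, -33) = -33
n2.4 (MAX): max(-26, 6, -33) = 6
n2 (MIN): min(-35, -18, 12, 6) = -35
MAX prefers the higher value; n1=-19, n2=-35. n1 is better since -19 > -35.

n1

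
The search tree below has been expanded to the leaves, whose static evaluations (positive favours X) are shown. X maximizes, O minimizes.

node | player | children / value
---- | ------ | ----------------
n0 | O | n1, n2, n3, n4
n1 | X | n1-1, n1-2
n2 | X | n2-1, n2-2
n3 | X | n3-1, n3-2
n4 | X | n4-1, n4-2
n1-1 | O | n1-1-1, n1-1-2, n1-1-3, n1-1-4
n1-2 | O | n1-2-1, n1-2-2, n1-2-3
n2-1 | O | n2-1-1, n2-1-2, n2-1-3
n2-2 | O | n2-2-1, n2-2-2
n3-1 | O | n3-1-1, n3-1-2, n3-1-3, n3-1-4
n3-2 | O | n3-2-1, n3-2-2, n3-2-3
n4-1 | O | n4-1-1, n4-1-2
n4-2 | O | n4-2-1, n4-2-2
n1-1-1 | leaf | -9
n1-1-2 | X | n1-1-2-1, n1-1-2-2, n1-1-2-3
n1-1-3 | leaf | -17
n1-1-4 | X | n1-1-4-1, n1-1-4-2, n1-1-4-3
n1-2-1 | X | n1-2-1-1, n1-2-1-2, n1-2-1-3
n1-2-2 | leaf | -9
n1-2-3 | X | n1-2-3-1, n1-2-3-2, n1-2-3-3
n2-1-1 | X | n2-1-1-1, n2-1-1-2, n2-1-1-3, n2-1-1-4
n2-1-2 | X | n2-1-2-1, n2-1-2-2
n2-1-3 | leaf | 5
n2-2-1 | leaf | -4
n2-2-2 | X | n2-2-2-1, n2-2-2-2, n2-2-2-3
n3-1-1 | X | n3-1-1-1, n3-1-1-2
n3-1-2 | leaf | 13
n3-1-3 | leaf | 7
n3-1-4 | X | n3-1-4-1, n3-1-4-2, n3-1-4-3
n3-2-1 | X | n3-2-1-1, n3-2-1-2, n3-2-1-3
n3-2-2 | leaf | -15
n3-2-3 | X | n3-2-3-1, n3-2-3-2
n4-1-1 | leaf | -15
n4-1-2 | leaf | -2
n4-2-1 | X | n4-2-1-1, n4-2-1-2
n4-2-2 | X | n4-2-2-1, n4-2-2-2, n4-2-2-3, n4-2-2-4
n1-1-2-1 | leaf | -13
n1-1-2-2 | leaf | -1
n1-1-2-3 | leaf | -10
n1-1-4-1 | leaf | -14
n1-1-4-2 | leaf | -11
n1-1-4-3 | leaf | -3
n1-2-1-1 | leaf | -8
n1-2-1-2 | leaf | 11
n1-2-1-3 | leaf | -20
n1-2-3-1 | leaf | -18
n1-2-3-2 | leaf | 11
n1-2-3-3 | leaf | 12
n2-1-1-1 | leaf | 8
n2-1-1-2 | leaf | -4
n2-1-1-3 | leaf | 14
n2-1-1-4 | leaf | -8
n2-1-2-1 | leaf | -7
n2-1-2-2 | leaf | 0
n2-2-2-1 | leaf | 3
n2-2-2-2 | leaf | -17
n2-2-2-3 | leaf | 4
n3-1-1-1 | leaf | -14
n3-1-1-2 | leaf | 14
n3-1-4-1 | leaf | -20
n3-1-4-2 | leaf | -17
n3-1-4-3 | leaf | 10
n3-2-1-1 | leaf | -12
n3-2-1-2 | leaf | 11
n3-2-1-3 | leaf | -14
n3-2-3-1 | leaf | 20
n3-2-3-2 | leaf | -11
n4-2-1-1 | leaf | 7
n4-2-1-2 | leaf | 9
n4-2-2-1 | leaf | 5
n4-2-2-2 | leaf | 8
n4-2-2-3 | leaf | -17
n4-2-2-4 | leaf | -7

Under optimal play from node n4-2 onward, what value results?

n4-2-1 (X): max(7, 9) = 9
n4-2-2 (X): max(5, 8, -17, -7) = 8
n4-2 (O): min(9, 8) = 8

8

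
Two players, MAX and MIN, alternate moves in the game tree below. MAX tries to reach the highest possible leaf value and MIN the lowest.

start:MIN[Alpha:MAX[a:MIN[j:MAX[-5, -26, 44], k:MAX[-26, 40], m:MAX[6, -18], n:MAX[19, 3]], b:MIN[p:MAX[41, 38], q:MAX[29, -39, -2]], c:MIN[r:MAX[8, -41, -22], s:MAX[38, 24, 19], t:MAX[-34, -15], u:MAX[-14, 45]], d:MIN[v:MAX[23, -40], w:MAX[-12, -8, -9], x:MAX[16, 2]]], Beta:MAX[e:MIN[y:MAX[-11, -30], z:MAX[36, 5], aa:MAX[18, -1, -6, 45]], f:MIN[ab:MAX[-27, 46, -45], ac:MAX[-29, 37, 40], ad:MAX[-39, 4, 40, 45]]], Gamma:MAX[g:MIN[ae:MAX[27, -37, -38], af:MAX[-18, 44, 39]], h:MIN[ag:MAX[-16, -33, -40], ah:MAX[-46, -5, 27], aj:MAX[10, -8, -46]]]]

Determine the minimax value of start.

j (MAX): max(-5, -26, 44) = 44
k (MAX): max(-26, 40) = 40
m (MAX): max(6, -18) = 6
n (MAX): max(19, 3) = 19
a (MIN): min(44, 40, 6, 19) = 6
p (MAX): max(41, 38) = 41
q (MAX): max(29, -39, -2) = 29
b (MIN): min(41, 29) = 29
r (MAX): max(8, -41, -22) = 8
s (MAX): max(38, 24, 19) = 38
t (MAX): max(-34, -15) = -15
u (MAX): max(-14, 45) = 45
c (MIN): min(8, 38, -15, 45) = -15
v (MAX): max(23, -40) = 23
w (MAX): max(-12, -8, -9) = -8
x (MAX): max(16, 2) = 16
d (MIN): min(23, -8, 16) = -8
Alpha (MAX): max(6, 29, -15, -8) = 29
y (MAX): max(-11, -30) = -11
z (MAX): max(36, 5) = 36
aa (MAX): max(18, -1, -6, 45) = 45
e (MIN): min(-11, 36, 45) = -11
ab (MAX): max(-27, 46, -45) = 46
ac (MAX): max(-29, 37, 40) = 40
ad (MAX): max(-39, 4, 40, 45) = 45
f (MIN): min(46, 40, 45) = 40
Beta (MAX): max(-11, 40) = 40
ae (MAX): max(27, -37, -38) = 27
af (MAX): max(-18, 44, 39) = 44
g (MIN): min(27, 44) = 27
ag (MAX): max(-16, -33, -40) = -16
ah (MAX): max(-46, -5, 27) = 27
aj (MAX): max(10, -8, -46) = 10
h (MIN): min(-16, 27, 10) = -16
Gamma (MAX): max(27, -16) = 27
start (MIN): min(29, 40, 27) = 27

27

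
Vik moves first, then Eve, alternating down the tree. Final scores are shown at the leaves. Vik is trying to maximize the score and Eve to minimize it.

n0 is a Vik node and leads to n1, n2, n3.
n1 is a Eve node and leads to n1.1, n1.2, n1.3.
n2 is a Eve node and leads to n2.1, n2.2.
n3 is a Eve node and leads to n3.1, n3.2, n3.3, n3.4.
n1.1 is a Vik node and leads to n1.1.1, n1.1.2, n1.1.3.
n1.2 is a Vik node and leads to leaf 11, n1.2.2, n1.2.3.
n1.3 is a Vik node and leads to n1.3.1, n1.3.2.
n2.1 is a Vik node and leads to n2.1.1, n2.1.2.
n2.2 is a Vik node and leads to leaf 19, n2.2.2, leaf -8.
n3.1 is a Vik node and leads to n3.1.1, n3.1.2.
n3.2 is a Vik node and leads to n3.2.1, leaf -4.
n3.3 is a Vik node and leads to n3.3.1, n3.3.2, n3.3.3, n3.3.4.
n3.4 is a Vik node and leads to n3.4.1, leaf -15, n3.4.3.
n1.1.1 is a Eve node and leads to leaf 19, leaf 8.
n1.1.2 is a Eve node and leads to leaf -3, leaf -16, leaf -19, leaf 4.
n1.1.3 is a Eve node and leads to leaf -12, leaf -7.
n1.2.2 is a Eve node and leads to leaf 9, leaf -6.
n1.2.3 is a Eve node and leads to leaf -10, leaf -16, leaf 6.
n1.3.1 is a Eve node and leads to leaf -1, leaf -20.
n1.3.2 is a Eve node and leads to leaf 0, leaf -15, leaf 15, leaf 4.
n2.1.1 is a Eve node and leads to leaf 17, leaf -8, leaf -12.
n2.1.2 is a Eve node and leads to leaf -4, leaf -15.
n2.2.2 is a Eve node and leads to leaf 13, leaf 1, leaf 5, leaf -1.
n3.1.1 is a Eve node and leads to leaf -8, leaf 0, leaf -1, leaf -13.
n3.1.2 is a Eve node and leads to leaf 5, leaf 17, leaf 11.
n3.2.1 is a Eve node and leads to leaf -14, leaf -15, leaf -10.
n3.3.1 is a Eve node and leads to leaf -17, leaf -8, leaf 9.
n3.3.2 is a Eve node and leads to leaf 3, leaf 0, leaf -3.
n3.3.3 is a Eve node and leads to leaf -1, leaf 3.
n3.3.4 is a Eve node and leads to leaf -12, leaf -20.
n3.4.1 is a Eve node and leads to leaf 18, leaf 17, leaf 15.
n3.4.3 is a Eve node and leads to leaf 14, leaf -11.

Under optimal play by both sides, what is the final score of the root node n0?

-4

n1.1.1 (Eve): min(19, 8) = 8
n1.1.2 (Eve): min(-3, -16, -19, 4) = -19
n1.1.3 (Eve): min(-12, -7) = -12
n1.1 (Vik): max(8, -19, -12) = 8
n1.2.2 (Eve): min(9, -6) = -6
n1.2.3 (Eve): min(-10, -16, 6) = -16
n1.2 (Vik): max(11, -6, -16) = 11
n1.3.1 (Eve): min(-1, -20) = -20
n1.3.2 (Eve): min(0, -15, 15, 4) = -15
n1.3 (Vik): max(-20, -15) = -15
n1 (Eve): min(8, 11, -15) = -15
n2.1.1 (Eve): min(17, -8, -12) = -12
n2.1.2 (Eve): min(-4, -15) = -15
n2.1 (Vik): max(-12, -15) = -12
n2.2.2 (Eve): min(13, 1, 5, -1) = -1
n2.2 (Vik): max(19, -1, -8) = 19
n2 (Eve): min(-12, 19) = -12
n3.1.1 (Eve): min(-8, 0, -1, -13) = -13
n3.1.2 (Eve): min(5, 17, 11) = 5
n3.1 (Vik): max(-13, 5) = 5
n3.2.1 (Eve): min(-14, -15, -10) = -15
n3.2 (Vik): max(-15, -4) = -4
n3.3.1 (Eve): min(-17, -8, 9) = -17
n3.3.2 (Eve): min(3, 0, -3) = -3
n3.3.3 (Eve): min(-1, 3) = -1
n3.3.4 (Eve): min(-12, -20) = -20
n3.3 (Vik): max(-17, -3, -1, -20) = -1
n3.4.1 (Eve): min(18, 17, 15) = 15
n3.4.3 (Eve): min(14, -11) = -11
n3.4 (Vik): max(15, -15, -11) = 15
n3 (Eve): min(5, -4, -1, 15) = -4
n0 (Vik): max(-15, -12, -4) = -4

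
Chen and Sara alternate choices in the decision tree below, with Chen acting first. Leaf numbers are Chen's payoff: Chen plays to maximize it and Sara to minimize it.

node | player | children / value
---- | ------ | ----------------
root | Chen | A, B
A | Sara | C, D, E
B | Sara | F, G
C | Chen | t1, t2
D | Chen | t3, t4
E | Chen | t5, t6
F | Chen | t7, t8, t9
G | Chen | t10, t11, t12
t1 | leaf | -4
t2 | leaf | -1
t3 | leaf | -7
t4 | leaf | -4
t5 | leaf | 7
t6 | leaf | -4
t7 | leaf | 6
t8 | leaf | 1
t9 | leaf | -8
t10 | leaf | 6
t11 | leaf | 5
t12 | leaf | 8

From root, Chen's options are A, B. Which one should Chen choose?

C (Chen): max(-4, -1) = -1
D (Chen): max(-7, -4) = -4
E (Chen): max(7, -4) = 7
A (Sara): min(-1, -4, 7) = -4
F (Chen): max(6, 1, -8) = 6
G (Chen): max(6, 5, 8) = 8
B (Sara): min(6, 8) = 6
root (Chen): max(-4, 6) = 6
Chen at root wants the highest of {A=-4, B=6}, so chooses B.

B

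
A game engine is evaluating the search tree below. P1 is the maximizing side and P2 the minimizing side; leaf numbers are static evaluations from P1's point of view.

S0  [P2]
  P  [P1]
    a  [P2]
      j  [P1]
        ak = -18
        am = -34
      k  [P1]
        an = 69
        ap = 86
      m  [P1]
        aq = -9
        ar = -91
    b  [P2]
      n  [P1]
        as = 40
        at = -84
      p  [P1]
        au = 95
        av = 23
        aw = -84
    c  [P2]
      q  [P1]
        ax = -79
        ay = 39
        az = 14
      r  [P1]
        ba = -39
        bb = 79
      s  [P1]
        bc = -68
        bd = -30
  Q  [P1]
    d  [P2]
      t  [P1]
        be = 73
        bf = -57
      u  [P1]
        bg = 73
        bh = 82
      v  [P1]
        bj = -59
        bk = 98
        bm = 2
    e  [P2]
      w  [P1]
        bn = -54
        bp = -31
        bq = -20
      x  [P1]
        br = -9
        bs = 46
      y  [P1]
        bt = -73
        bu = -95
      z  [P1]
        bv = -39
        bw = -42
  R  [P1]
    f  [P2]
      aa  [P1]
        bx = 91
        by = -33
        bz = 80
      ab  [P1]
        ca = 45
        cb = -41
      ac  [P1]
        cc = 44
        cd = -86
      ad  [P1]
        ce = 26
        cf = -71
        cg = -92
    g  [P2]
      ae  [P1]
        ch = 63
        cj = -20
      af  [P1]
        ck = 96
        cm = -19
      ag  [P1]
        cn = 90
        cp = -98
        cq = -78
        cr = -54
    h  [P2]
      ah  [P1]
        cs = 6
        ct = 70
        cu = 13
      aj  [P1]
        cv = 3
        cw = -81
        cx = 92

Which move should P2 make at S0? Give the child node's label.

j (P1): max(-18, -34) = -18
k (P1): max(69, 86) = 86
m (P1): max(-9, -91) = -9
a (P2): min(-18, 86, -9) = -18
n (P1): max(40, -84) = 40
p (P1): max(95, 23, -84) = 95
b (P2): min(40, 95) = 40
q (P1): max(-79, 39, 14) = 39
r (P1): max(-39, 79) = 79
s (P1): max(-68, -30) = -30
c (P2): min(39, 79, -30) = -30
P (P1): max(-18, 40, -30) = 40
t (P1): max(73, -57) = 73
u (P1): max(73, 82) = 82
v (P1): max(-59, 98, 2) = 98
d (P2): min(73, 82, 98) = 73
w (P1): max(-54, -31, -20) = -20
x (P1): max(-9, 46) = 46
y (P1): max(-73, -95) = -73
z (P1): max(-39, -42) = -39
e (P2): min(-20, 46, -73, -39) = -73
Q (P1): max(73, -73) = 73
aa (P1): max(91, -33, 80) = 91
ab (P1): max(45, -41) = 45
ac (P1): max(44, -86) = 44
ad (P1): max(26, -71, -92) = 26
f (P2): min(91, 45, 44, 26) = 26
ae (P1): max(63, -20) = 63
af (P1): max(96, -19) = 96
ag (P1): max(90, -98, -78, -54) = 90
g (P2): min(63, 96, 90) = 63
ah (P1): max(6, 70, 13) = 70
aj (P1): max(3, -81, 92) = 92
h (P2): min(70, 92) = 70
R (P1): max(26, 63, 70) = 70
S0 (P2): min(40, 73, 70) = 40
P2 at S0 wants the lowest of {P=40, Q=73, R=70}, so chooses P.

P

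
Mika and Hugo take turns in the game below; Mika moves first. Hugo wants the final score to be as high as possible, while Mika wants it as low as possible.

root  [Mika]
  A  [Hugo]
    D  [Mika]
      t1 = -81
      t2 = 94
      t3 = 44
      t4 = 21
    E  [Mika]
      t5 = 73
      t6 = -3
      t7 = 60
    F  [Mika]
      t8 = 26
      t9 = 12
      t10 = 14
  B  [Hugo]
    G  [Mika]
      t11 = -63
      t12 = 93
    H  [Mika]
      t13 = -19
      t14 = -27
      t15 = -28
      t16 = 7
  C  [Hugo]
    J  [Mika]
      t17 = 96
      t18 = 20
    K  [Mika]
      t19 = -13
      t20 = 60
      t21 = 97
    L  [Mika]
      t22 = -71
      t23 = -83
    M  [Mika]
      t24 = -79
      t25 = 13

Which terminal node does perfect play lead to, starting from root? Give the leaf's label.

t15

D (Mika): min(-81, 94, 44, 21) = -81
E (Mika): min(73, -3, 60) = -3
F (Mika): min(26, 12, 14) = 12
A (Hugo): max(-81, -3, 12) = 12
G (Mika): min(-63, 93) = -63
H (Mika): min(-19, -27, -28, 7) = -28
B (Hugo): max(-63, -28) = -28
J (Mika): min(96, 20) = 20
K (Mika): min(-13, 60, 97) = -13
L (Mika): min(-71, -83) = -83
M (Mika): min(-79, 13) = -79
C (Hugo): max(20, -13, -83, -79) = 20
root (Mika): min(12, -28, 20) = -28
At root, Mika picks B (lowest: -28).
At B, Hugo picks H (highest: -28).
At H, Mika picks t15 (lowest: -28).
Terminal value -28.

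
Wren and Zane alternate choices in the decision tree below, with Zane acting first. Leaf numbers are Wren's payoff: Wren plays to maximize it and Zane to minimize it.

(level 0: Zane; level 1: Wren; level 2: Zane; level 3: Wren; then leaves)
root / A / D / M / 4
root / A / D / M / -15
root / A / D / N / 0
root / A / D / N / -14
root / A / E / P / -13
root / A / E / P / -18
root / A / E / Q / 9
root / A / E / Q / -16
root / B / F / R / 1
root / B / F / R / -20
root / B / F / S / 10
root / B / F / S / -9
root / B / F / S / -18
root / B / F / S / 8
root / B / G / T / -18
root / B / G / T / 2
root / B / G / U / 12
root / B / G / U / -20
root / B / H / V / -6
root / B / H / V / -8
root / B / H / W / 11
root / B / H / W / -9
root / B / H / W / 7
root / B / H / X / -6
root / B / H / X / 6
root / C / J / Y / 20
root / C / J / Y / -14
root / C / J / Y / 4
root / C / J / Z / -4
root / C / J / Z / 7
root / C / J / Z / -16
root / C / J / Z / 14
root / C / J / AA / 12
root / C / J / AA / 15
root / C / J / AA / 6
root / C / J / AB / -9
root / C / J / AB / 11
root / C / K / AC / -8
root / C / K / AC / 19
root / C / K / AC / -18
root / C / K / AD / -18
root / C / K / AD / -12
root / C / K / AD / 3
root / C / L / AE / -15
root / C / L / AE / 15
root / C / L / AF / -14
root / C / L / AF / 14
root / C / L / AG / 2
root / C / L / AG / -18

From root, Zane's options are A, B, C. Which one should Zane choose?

A

M (Wren): max(4, -15) = 4
N (Wren): max(0, -14) = 0
D (Zane): min(4, 0) = 0
P (Wren): max(-13, -18) = -13
Q (Wren): max(9, -16) = 9
E (Zane): min(-13, 9) = -13
A (Wren): max(0, -13) = 0
R (Wren): max(1, -20) = 1
S (Wren): max(10, -9, -18, 8) = 10
F (Zane): min(1, 10) = 1
T (Wren): max(-18, 2) = 2
U (Wren): max(12, -20) = 12
G (Zane): min(2, 12) = 2
V (Wren): max(-6, -8) = -6
W (Wren): max(11, -9, 7) = 11
X (Wren): max(-6, 6) = 6
H (Zane): min(-6, 11, 6) = -6
B (Wren): max(1, 2, -6) = 2
Y (Wren): max(20, -14, 4) = 20
Z (Wren): max(-4, 7, -16, 14) = 14
AA (Wren): max(12, 15, 6) = 15
AB (Wren): max(-9, 11) = 11
J (Zane): min(20, 14, 15, 11) = 11
AC (Wren): max(-8, 19, -18) = 19
AD (Wren): max(-18, -12, 3) = 3
K (Zane): min(19, 3) = 3
AE (Wren): max(-15, 15) = 15
AF (Wren): max(-14, 14) = 14
AG (Wren): max(2, -18) = 2
L (Zane): min(15, 14, 2) = 2
C (Wren): max(11, 3, 2) = 11
root (Zane): min(0, 2, 11) = 0
Zane at root wants the lowest of {A=0, B=2, C=11}, so chooses A.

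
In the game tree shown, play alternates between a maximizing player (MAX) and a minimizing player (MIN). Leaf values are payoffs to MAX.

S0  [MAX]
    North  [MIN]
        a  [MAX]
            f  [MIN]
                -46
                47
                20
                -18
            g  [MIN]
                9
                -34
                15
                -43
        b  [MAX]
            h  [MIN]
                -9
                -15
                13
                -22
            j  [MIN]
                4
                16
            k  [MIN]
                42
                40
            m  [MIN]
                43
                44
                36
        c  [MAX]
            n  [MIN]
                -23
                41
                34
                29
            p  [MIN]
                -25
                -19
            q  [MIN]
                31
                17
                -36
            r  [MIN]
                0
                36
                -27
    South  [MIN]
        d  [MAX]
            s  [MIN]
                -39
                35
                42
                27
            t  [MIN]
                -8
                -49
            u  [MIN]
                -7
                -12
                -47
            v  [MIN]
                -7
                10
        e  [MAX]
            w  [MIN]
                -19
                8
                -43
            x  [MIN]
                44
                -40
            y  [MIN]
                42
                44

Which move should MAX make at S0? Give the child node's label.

f (MIN): min(-46, 47, 20, -18) = -46
g (MIN): min(9, -34, 15, -43) = -43
a (MAX): max(-46, -43) = -43
h (MIN): min(-9, -15, 13, -22) = -22
j (MIN): min(4, 16) = 4
k (MIN): min(42, 40) = 40
m (MIN): min(43, 44, 36) = 36
b (MAX): max(-22, 4, 40, 36) = 40
n (MIN): min(-23, 41, 34, 29) = -23
p (MIN): min(-25, -19) = -25
q (MIN): min(31, 17, -36) = -36
r (MIN): min(0, 36, -27) = -27
c (MAX): max(-23, -25, -36, -27) = -23
North (MIN): min(-43, 40, -23) = -43
s (MIN): min(-39, 35, 42, 27) = -39
t (MIN): min(-8, -49) = -49
u (MIN): min(-7, -12, -47) = -47
v (MIN): min(-7, 10) = -7
d (MAX): max(-39, -49, -47, -7) = -7
w (MIN): min(-19, 8, -43) = -43
x (MIN): min(44, -40) = -40
y (MIN): min(42, 44) = 42
e (MAX): max(-43, -40, 42) = 42
South (MIN): min(-7, 42) = -7
S0 (MAX): max(-43, -7) = -7
MAX at S0 wants the highest of {North=-43, South=-7}, so chooses South.

South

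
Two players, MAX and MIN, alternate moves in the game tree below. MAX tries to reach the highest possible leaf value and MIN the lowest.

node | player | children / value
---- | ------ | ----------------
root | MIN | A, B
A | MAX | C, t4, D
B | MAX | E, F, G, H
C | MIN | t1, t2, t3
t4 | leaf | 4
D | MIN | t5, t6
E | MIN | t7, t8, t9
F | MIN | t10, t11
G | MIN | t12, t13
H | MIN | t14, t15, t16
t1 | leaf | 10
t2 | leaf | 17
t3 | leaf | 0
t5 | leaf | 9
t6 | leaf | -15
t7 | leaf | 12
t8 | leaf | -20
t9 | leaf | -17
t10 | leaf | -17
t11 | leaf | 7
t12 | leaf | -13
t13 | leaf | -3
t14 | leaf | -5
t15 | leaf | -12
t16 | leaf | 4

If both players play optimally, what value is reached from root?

C (MIN): min(10, 17, 0) = 0
D (MIN): min(9, -15) = -15
A (MAX): max(0, 4, -15) = 4
E (MIN): min(12, -20, -17) = -20
F (MIN): min(-17, 7) = -17
G (MIN): min(-13, -3) = -13
H (MIN): min(-5, -12, 4) = -12
B (MAX): max(-20, -17, -13, -12) = -12
root (MIN): min(4, -12) = -12

-12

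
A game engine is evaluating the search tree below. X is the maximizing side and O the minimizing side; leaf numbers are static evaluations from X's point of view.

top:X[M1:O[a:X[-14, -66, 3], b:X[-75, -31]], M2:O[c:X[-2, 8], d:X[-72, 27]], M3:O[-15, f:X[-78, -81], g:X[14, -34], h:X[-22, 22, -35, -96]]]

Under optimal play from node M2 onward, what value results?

8

c (X): max(-2, 8) = 8
d (X): max(-72, 27) = 27
M2 (O): min(8, 27) = 8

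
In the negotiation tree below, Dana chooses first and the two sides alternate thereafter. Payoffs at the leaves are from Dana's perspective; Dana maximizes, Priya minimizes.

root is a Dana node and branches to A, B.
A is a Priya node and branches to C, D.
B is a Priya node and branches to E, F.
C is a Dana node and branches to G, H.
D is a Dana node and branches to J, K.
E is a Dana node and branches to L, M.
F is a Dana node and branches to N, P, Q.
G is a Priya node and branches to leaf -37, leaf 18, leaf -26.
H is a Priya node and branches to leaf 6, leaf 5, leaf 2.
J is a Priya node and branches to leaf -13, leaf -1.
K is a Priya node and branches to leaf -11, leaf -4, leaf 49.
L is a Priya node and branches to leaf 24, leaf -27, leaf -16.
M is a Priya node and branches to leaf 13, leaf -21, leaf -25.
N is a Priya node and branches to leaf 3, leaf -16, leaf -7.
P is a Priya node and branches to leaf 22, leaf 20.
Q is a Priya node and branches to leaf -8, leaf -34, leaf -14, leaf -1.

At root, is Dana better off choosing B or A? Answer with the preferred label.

L (Priya): min(24, -27, -16) = -27
M (Priya): min(13, -21, -25) = -25
E (Dana): max(-27, -25) = -25
N (Priya): min(3, -16, -7) = -16
P (Priya): min(22, 20) = 20
Q (Priya): min(-8, -34, -14, -1) = -34
F (Dana): max(-16, 20, -34) = 20
B (Priya): min(-25, 20) = -25
G (Priya): min(-37, 18, -26) = -37
H (Priya): min(6, 5, 2) = 2
C (Dana): max(-37, 2) = 2
J (Priya): min(-13, -1) = -13
K (Priya): min(-11, -4, 49) = -11
D (Dana): max(-13, -11) = -11
A (Priya): min(2, -11) = -11
Dana prefers the higher value; B=-25, A=-11. A is better since -11 > -25.

A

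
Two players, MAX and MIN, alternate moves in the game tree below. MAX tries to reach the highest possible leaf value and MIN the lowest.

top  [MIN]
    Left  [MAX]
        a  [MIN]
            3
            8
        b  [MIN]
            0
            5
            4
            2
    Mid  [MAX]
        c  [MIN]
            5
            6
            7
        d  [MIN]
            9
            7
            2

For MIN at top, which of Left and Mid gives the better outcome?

a (MIN): min(3, 8) = 3
b (MIN): min(0, 5, 4, 2) = 0
Left (MAX): max(3, 0) = 3
c (MIN): min(5, 6, 7) = 5
d (MIN): min(9, 7, 2) = 2
Mid (MAX): max(5, 2) = 5
MIN prefers the lower value; Left=3, Mid=5. Left is better since 3 < 5.

Left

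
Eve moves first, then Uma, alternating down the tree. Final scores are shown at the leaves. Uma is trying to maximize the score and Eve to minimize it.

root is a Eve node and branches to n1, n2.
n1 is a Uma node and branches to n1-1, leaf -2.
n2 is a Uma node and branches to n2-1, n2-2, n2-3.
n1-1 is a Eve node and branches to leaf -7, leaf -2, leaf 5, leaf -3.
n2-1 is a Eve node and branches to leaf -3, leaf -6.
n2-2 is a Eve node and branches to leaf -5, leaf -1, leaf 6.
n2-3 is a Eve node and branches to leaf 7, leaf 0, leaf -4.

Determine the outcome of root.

-4

n1-1 (Eve): min(-7, -2, 5, -3) = -7
n1 (Uma): max(-7, -2) = -2
n2-1 (Eve): min(-3, -6) = -6
n2-2 (Eve): min(-5, -1, 6) = -5
n2-3 (Eve): min(7, 0, -4) = -4
n2 (Uma): max(-6, -5, -4) = -4
root (Eve): min(-2, -4) = -4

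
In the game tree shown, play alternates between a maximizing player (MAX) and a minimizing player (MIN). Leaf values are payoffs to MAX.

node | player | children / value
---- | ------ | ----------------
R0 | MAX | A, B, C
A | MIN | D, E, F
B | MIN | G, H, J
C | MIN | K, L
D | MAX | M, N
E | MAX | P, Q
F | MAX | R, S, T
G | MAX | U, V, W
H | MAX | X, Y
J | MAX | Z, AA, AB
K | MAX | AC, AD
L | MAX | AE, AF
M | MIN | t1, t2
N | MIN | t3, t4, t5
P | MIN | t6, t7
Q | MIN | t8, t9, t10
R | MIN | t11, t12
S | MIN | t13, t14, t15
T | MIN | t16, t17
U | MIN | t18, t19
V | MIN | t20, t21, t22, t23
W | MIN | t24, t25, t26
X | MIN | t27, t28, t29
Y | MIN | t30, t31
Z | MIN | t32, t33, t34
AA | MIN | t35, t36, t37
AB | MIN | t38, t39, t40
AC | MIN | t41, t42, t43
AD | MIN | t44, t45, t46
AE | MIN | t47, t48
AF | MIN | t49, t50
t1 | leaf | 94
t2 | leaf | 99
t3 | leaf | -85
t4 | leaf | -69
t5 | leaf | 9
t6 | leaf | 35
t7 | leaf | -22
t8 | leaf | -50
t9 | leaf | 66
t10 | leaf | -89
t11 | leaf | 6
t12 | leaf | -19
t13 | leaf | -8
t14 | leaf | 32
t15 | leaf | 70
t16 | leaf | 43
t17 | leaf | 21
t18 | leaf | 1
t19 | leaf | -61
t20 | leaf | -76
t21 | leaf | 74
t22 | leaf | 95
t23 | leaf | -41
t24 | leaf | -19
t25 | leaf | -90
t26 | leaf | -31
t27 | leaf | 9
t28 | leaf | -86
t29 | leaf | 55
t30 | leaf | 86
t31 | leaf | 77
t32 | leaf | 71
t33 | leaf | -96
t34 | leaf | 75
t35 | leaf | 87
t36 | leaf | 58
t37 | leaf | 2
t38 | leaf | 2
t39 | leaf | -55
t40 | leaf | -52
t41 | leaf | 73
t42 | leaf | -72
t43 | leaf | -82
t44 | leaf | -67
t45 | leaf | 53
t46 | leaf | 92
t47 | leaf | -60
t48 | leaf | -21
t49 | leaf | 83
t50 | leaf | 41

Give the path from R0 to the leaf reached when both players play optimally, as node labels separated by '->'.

R0 -> A -> E -> P -> t7

M (MIN): min(94, 99) = 94
N (MIN): min(-85, -69, 9) = -85
D (MAX): max(94, -85) = 94
P (MIN): min(35, -22) = -22
Q (MIN): min(-50, 66, -89) = -89
E (MAX): max(-22, -89) = -22
R (MIN): min(6, -19) = -19
S (MIN): min(-8, 32, 70) = -8
T (MIN): min(43, 21) = 21
F (MAX): max(-19, -8, 21) = 21
A (MIN): min(94, -22, 21) = -22
U (MIN): min(1, -61) = -61
V (MIN): min(-76, 74, 95, -41) = -76
W (MIN): min(-19, -90, -31) = -90
G (MAX): max(-61, -76, -90) = -61
X (MIN): min(9, -86, 55) = -86
Y (MIN): min(86, 77) = 77
H (MAX): max(-86, 77) = 77
Z (MIN): min(71, -96, 75) = -96
AA (MIN): min(87, 58, 2) = 2
AB (MIN): min(2, -55, -52) = -55
J (MAX): max(-96, 2, -55) = 2
B (MIN): min(-61, 77, 2) = -61
AC (MIN): min(73, -72, -82) = -82
AD (MIN): min(-67, 53, 92) = -67
K (MAX): max(-82, -67) = -67
AE (MIN): min(-60, -21) = -60
AF (MIN): min(83, 41) = 41
L (MAX): max(-60, 41) = 41
C (MIN): min(-67, 41) = -67
R0 (MAX): max(-22, -61, -67) = -22
At R0, MAX picks A (highest: -22).
At A, MIN picks E (lowest: -22).
At E, MAX picks P (highest: -22).
At P, MIN picks t7 (lowest: -22).
Terminal value -22.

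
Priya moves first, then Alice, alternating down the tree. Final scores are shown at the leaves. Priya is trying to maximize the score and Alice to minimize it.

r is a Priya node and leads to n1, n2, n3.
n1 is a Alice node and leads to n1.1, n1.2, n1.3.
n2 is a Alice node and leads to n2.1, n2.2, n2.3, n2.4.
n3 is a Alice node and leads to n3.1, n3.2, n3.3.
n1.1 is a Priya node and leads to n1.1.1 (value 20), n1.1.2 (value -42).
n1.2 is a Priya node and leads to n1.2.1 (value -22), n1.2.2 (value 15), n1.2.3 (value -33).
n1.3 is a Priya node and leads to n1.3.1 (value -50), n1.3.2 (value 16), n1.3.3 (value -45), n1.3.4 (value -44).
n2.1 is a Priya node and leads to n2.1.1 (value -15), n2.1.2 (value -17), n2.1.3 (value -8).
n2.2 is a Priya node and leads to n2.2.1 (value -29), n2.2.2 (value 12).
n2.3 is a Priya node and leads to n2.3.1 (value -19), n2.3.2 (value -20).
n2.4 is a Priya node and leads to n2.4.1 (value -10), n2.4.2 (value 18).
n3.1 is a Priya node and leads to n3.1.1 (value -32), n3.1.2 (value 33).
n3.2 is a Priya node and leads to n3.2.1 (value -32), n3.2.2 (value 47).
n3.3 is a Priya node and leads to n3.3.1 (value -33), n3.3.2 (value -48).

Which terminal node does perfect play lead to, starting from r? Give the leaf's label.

n1.2.2

n1.1 (Priya): max(20, -42) = 20
n1.2 (Priya): max(-22, 15, -33) = 15
n1.3 (Priya): max(-50, 16, -45, -44) = 16
n1 (Alice): min(20, 15, 16) = 15
n2.1 (Priya): max(-15, -17, -8) = -8
n2.2 (Priya): max(-29, 12) = 12
n2.3 (Priya): max(-19, -20) = -19
n2.4 (Priya): max(-10, 18) = 18
n2 (Alice): min(-8, 12, -19, 18) = -19
n3.1 (Priya): max(-32, 33) = 33
n3.2 (Priya): max(-32, 47) = 47
n3.3 (Priya): max(-33, -48) = -33
n3 (Alice): min(33, 47, -33) = -33
r (Priya): max(15, -19, -33) = 15
At r, Priya picks n1 (highest: 15).
At n1, Alice picks n1.2 (lowest: 15).
At n1.2, Priya picks n1.2.2 (highest: 15).
Terminal value 15.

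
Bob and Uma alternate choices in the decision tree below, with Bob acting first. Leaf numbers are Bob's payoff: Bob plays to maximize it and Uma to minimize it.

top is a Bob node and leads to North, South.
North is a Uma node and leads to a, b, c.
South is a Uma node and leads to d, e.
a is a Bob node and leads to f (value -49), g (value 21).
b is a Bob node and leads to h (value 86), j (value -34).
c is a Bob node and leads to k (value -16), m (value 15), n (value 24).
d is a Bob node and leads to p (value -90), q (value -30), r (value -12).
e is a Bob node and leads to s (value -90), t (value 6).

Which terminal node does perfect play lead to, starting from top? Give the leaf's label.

a (Bob): max(-49, 21) = 21
b (Bob): max(86, -34) = 86
c (Bob): max(-16, 15, 24) = 24
North (Uma): min(21, 86, 24) = 21
d (Bob): max(-90, -30, -12) = -12
e (Bob): max(-90, 6) = 6
South (Uma): min(-12, 6) = -12
top (Bob): max(21, -12) = 21
At top, Bob picks North (highest: 21).
At North, Uma picks a (lowest: 21).
At a, Bob picks g (highest: 21).
Terminal value 21.

g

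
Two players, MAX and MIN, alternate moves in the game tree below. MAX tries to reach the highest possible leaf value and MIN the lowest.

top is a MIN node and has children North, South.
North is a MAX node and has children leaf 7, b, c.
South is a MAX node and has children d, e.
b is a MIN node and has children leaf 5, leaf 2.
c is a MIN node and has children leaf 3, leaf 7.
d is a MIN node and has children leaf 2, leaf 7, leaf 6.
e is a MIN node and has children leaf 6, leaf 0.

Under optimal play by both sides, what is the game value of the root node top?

b (MIN): min(5, 2) = 2
c (MIN): min(3, 7) = 3
North (MAX): max(7, 2, 3) = 7
d (MIN): min(2, 7, 6) = 2
e (MIN): min(6, 0) = 0
South (MAX): max(2, 0) = 2
top (MIN): min(7, 2) = 2

2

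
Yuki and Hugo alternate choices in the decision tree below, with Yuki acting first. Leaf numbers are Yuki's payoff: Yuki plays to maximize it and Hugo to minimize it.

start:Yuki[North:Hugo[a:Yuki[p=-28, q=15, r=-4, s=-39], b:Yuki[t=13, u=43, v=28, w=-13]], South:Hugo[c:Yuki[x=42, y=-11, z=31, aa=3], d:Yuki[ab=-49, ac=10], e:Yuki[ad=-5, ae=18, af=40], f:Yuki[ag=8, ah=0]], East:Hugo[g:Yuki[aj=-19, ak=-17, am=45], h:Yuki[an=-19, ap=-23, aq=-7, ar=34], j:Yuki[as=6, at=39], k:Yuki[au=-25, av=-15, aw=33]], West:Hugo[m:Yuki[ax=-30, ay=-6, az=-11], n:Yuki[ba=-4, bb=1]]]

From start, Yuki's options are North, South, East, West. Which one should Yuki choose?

East

a (Yuki): max(-28, 15, -4, -39) = 15
b (Yuki): max(13, 43, 28, -13) = 43
North (Hugo): min(15, 43) = 15
c (Yuki): max(42, -11, 31, 3) = 42
d (Yuki): max(-49, 10) = 10
e (Yuki): max(-5, 18, 40) = 40
f (Yuki): max(8, 0) = 8
South (Hugo): min(42, 10, 40, 8) = 8
g (Yuki): max(-19, -17, 45) = 45
h (Yuki): max(-19, -23, -7, 34) = 34
j (Yuki): max(6, 39) = 39
k (Yuki): max(-25, -15, 33) = 33
East (Hugo): min(45, 34, 39, 33) = 33
m (Yuki): max(-30, -6, -11) = -6
n (Yuki): max(-4, 1) = 1
West (Hugo): min(-6, 1) = -6
start (Yuki): max(15, 8, 33, -6) = 33
Yuki at start wants the highest of {North=15, South=8, East=33, West=-6}, so chooses East.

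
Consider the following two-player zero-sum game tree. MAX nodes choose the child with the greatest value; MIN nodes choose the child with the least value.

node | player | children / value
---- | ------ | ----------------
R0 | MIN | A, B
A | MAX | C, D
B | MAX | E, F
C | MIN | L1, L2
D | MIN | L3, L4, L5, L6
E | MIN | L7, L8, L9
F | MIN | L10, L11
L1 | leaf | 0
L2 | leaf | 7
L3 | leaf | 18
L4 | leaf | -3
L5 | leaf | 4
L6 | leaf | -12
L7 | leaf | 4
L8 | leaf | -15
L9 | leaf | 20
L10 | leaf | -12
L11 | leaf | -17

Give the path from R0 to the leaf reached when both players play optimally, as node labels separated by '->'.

C (MIN): min(0, 7) = 0
D (MIN): min(18, -3, 4, -12) = -12
A (MAX): max(0, -12) = 0
E (MIN): min(4, -15, 20) = -15
F (MIN): min(-12, -17) = -17
B (MAX): max(-15, -17) = -15
R0 (MIN): min(0, -15) = -15
At R0, MIN picks B (lowest: -15).
At B, MAX picks E (highest: -15).
At E, MIN picks L8 (lowest: -15).
Terminal value -15.

R0 -> B -> E -> L8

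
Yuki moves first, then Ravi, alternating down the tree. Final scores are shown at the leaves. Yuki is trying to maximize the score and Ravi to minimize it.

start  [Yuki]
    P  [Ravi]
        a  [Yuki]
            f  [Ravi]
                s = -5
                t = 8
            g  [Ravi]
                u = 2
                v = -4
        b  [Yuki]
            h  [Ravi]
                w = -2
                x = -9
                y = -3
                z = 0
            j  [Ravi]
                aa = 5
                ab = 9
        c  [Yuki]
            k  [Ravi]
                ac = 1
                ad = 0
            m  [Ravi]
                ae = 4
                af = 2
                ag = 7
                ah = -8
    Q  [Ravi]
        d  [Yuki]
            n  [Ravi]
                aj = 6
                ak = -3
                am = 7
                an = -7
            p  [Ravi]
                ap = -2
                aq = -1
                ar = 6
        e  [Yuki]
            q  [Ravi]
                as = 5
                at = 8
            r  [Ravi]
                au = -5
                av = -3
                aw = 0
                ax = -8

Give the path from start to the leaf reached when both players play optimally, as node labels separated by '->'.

start -> Q -> d -> p -> ap

f (Ravi): min(-5, 8) = -5
g (Ravi): min(2, -4) = -4
a (Yuki): max(-5, -4) = -4
h (Ravi): min(-2, -9, -3, 0) = -9
j (Ravi): min(5, 9) = 5
b (Yuki): max(-9, 5) = 5
k (Ravi): min(1, 0) = 0
m (Ravi): min(4, 2, 7, -8) = -8
c (Yuki): max(0, -8) = 0
P (Ravi): min(-4, 5, 0) = -4
n (Ravi): min(6, -3, 7, -7) = -7
p (Ravi): min(-2, -1, 6) = -2
d (Yuki): max(-7, -2) = -2
q (Ravi): min(5, 8) = 5
r (Ravi): min(-5, -3, 0, -8) = -8
e (Yuki): max(5, -8) = 5
Q (Ravi): min(-2, 5) = -2
start (Yuki): max(-4, -2) = -2
At start, Yuki picks Q (highest: -2).
At Q, Ravi picks d (lowest: -2).
At d, Yuki picks p (highest: -2).
At p, Ravi picks ap (lowest: -2).
Terminal value -2.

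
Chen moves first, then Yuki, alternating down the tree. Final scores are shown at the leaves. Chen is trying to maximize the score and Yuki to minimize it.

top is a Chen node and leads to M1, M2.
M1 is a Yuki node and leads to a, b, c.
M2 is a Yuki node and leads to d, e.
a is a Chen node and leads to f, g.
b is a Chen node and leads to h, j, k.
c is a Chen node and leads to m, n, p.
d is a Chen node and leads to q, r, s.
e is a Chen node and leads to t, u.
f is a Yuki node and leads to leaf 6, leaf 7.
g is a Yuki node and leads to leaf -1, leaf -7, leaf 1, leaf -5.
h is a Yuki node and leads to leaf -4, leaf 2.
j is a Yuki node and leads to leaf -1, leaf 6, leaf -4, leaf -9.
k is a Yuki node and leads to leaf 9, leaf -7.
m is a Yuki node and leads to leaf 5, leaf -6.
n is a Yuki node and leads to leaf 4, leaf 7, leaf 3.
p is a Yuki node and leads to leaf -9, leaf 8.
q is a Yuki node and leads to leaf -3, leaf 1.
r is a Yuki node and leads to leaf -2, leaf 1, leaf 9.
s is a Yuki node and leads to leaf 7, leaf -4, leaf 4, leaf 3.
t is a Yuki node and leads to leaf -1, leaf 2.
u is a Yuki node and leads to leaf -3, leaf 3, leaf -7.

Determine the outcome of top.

f (Yuki): min(6, 7) = 6
g (Yuki): min(-1, -7, 1, -5) = -7
a (Chen): max(6, -7) = 6
h (Yuki): min(-4, 2) = -4
j (Yuki): min(-1, 6, -4, -9) = -9
k (Yuki): min(9, -7) = -7
b (Chen): max(-4, -9, -7) = -4
m (Yuki): min(5, -6) = -6
n (Yuki): min(4, 7, 3) = 3
p (Yuki): min(-9, 8) = -9
c (Chen): max(-6, 3, -9) = 3
M1 (Yuki): min(6, -4, 3) = -4
q (Yuki): min(-3, 1) = -3
r (Yuki): min(-2, 1, 9) = -2
s (Yuki): min(7, -4, 4, 3) = -4
d (Chen): max(-3, -2, -4) = -2
t (Yuki): min(-1, 2) = -1
u (Yuki): min(-3, 3, -7) = -7
e (Chen): max(-1, -7) = -1
M2 (Yuki): min(-2, -1) = -2
top (Chen): max(-4, -2) = -2

-2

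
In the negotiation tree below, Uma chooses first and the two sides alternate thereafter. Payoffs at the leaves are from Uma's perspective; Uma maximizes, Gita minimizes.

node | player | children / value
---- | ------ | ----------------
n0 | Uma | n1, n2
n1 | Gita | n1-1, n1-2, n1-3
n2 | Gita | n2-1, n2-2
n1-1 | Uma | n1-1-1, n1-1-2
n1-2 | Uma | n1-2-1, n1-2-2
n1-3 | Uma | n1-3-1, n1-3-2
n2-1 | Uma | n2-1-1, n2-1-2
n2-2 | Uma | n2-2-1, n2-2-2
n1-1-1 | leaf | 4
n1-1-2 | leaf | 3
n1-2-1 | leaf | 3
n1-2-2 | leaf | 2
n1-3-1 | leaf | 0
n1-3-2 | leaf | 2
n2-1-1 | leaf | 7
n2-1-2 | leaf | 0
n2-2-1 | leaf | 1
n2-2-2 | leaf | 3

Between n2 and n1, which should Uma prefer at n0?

n2

n2-1 (Uma): max(7, 0) = 7
n2-2 (Uma): max(1, 3) = 3
n2 (Gita): min(7, 3) = 3
n1-1 (Uma): max(4, 3) = 4
n1-2 (Uma): max(3, 2) = 3
n1-3 (Uma): max(0, 2) = 2
n1 (Gita): min(4, 3, 2) = 2
Uma prefers the higher value; n2=3, n1=2. n2 is better since 3 > 2.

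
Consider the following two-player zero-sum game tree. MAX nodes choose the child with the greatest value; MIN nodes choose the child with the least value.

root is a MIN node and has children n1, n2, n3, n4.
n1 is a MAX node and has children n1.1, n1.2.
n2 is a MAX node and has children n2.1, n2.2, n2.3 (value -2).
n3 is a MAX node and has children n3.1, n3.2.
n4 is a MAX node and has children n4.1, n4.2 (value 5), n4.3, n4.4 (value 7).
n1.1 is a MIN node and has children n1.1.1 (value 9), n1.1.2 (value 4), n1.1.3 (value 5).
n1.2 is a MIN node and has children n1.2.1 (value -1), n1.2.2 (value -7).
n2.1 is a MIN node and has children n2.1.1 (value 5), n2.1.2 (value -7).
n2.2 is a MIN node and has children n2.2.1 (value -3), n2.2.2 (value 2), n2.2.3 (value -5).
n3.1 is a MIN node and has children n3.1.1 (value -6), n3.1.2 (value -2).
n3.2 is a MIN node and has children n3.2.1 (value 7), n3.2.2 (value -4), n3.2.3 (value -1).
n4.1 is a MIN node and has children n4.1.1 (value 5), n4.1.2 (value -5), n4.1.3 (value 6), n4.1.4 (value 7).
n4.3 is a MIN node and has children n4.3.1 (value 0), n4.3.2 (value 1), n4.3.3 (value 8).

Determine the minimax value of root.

-4

n1.1 (MIN): min(9, 4, 5) = 4
n1.2 (MIN): min(-1, -7) = -7
n1 (MAX): max(4, -7) = 4
n2.1 (MIN): min(5, -7) = -7
n2.2 (MIN): min(-3, 2, -5) = -5
n2 (MAX): max(-7, -5, -2) = -2
n3.1 (MIN): min(-6, -2) = -6
n3.2 (MIN): min(7, -4, -1) = -4
n3 (MAX): max(-6, -4) = -4
n4.1 (MIN): min(5, -5, 6, 7) = -5
n4.3 (MIN): min(0, 1, 8) = 0
n4 (MAX): max(-5, 5, 0, 7) = 7
root (MIN): min(4, -2, -4, 7) = -4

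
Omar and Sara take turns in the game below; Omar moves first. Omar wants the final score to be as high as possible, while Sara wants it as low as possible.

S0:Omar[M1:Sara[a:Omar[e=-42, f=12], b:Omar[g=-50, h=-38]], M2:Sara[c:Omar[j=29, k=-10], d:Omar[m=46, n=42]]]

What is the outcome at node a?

12

a (Omar): max(-42, 12) = 12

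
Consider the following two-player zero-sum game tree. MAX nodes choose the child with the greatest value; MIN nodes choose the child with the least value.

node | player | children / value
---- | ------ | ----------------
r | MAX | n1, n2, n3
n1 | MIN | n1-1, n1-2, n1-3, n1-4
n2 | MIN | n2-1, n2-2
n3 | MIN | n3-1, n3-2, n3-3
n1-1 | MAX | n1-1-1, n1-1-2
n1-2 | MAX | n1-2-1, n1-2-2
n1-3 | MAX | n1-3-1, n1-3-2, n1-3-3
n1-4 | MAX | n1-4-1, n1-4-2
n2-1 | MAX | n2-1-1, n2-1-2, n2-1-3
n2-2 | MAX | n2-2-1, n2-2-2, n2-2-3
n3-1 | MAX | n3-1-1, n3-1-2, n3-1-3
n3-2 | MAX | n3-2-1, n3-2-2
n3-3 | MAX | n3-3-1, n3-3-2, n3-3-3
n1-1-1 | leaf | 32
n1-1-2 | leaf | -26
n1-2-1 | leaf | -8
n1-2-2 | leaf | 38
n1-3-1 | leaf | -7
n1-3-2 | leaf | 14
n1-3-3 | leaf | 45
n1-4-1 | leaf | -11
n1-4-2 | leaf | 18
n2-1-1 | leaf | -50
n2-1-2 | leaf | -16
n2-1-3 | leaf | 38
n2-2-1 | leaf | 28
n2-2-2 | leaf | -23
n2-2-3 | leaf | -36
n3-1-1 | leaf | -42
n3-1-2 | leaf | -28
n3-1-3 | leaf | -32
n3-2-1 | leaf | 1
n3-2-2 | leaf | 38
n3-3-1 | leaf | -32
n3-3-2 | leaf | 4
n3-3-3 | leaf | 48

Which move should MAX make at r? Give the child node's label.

n1-1 (MAX): max(32, -26) = 32
n1-2 (MAX): max(-8, 38) = 38
n1-3 (MAX): max(-7, 14, 45) = 45
n1-4 (MAX): max(-11, 18) = 18
n1 (MIN): min(32, 38, 45, 18) = 18
n2-1 (MAX): max(-50, -16, 38) = 38
n2-2 (MAX): max(28, -23, -36) = 28
n2 (MIN): min(38, 28) = 28
n3-1 (MAX): max(-42, -28, -32) = -28
n3-2 (MAX): max(1, 38) = 38
n3-3 (MAX): max(-32, 4, 48) = 48
n3 (MIN): min(-28, 38, 48) = -28
r (MAX): max(18, 28, -28) = 28
MAX at r wants the highest of {n1=18, n2=28, n3=-28}, so chooses n2.

n2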